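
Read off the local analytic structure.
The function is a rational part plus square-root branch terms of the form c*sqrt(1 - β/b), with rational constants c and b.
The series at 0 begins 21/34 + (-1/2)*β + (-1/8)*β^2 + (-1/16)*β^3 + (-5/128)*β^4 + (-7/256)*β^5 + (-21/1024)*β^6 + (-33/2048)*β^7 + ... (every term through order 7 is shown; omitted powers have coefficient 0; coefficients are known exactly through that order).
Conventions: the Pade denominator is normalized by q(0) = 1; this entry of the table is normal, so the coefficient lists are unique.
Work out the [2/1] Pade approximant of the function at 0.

The Pade approximant has numerator coefficients [21/34, -55/68, 1/8]; denominator coefficients [1, -1/2].

Taylor coefficients needed (read off): a_0 = 21/34, a_1 = -1/2, a_2 = -1/8, a_3 = -1/16.
Write the denominator as Q(β) = 1 + q1*β. Requiring Q*f - P = O(β^4) with deg P <= 2 kills the coefficients of β^3..β^3 in Q*f:
  β^3: a_3 + q1*a_2 = 0, i.e. -1/16 + (-1/8)*q1 = 0.
Solving this linear system: q1 = -1/2.
The numerator is Q*f truncated at degree 2: P0 = a_0 = 21/34; P1 = a_1 + q1*a_0 = -55/68; P2 = a_2 + q1*a_1 = 1/8.


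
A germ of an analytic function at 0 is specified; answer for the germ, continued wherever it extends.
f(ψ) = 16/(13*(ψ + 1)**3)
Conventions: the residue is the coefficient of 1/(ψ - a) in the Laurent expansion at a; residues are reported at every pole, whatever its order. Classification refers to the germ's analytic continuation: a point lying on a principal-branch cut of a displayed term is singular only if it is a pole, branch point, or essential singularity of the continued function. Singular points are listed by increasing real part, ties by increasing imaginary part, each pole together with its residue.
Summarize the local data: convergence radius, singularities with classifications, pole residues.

Denominator factor (ψ + 1)^3: pole of order 3 at -1, modulus 1.
The radius of convergence is the smallest modulus among the singular points: 1.
At the order-3 pole -1 set g(ψ) = (ψ - (-1))^3*f(ψ) = 16/13.
Order-3 pole: residue = g''(a)/2; g''(-1) = 0, so the residue is 0.

Radius of convergence at 0: 1.
At -1: a pole of order 3; residue 0.


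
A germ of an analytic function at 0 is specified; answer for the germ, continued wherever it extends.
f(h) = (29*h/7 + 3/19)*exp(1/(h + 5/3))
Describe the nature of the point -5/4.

There is no denominator, hence no pole anywhere.
The essential point of exp(1/(h - (-5/3))) is -5/3, not -5/4.
So the germ continues analytically to -5/4.

The point is a regular point.


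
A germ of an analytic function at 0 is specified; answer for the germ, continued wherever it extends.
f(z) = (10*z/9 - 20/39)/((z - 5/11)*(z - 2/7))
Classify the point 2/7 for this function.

The point is a pole of order 1.

The denominator factor z - 2/7 vanishes at 2/7 and appears to the power 1; the numerator there equals -160/819, nonzero, and no other factor vanishes.
Hence a pole whose order is the multiplicity, 1.


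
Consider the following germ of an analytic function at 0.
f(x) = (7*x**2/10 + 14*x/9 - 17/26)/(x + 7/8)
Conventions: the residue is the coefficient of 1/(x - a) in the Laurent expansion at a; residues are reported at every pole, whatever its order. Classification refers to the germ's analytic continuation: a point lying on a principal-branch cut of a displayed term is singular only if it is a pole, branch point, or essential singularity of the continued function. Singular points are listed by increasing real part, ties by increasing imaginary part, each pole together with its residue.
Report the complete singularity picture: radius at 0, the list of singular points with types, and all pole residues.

Denominator factor (x + 7/8): pole of order 1 at -7/8, modulus 7/8.
The radius of convergence is the smallest modulus among the singular points: 7/8.
At the order-1 pole -7/8 set g(x) = (x - (-7/8))*f(x) = 7*x**2/10 + 14*x/9 - 17/26.
Simple pole: residue = g(a) at a = -7/8, which is -110749/74880.

Radius of convergence at 0: 7/8.
At -7/8: a pole of order 1; residue -110749/74880.


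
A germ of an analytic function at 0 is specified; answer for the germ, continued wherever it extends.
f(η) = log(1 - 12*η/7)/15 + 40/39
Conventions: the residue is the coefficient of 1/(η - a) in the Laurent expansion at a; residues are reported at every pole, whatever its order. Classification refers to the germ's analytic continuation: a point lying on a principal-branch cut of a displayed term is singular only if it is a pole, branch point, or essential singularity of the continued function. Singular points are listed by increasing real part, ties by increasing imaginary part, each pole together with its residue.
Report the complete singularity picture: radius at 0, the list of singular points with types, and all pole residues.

Radius of convergence at 0: 7/12.
At 7/12: a logarithmic branch point.

Branch term (1/15)*log(1 - η/(7/12)): its argument vanishes at η = 7/12, a logarithmic branch point, modulus 7/12.
The radius of convergence is the smallest modulus among the singular points: 7/12.


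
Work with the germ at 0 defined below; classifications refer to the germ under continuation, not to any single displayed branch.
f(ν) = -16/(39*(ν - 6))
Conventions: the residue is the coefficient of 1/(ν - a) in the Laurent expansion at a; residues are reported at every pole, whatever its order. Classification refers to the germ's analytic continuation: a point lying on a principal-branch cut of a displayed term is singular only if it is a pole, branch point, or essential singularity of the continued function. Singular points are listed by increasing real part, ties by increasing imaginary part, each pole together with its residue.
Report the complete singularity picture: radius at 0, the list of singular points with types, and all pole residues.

Denominator factor (ν - 6): pole of order 1 at 6, modulus 6.
The radius of convergence is the smallest modulus among the singular points: 6.
At the order-1 pole 6 set g(ν) = (ν - (6))*f(ν) = -16/39.
Simple pole: residue = g(a) at a = 6, which is -16/39.

Radius of convergence at 0: 6.
At 6: a pole of order 1; residue -16/39.


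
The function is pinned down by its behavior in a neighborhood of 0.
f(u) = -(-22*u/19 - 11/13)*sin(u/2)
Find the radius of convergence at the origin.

The factor -sin(u/2) is entire and contributes no finite singular point.
The polynomial part has no poles.
No finite singular points: the Taylor series at 0 converges everywhere.

The radius of convergence is infinite.


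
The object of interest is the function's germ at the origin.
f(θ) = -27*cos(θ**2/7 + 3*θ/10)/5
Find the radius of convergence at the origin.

The factor cos(θ**2/7 + 3*θ/10) is entire and contributes no finite singular point.
The polynomial part has no poles.
No finite singular points: the Taylor series at 0 converges everywhere.

The radius of convergence is infinite.


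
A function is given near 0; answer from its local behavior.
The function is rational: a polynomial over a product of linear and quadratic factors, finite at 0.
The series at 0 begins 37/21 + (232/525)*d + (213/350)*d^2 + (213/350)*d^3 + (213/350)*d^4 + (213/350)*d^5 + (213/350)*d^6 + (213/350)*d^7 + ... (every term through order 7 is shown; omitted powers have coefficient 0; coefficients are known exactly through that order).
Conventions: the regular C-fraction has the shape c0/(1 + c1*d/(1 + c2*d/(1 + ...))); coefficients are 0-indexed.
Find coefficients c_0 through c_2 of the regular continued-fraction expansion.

Taylor coefficients (read off): a_0 = 37/21, a_1 = 232/525, a_2 = 213/350.
c0 = a_0 = 37/21. Peel one level at a time: if S = 1 + c*d/S' with S'(0) = 1, then c is the d-coefficient of S and S' = c*d/(S - 1).
S_1 = c0/f = 1 + (-232/925)*d + (-483427/1711250)*d^2 + ...; c1 = -232/925.
S_2 = c1*d/(S_1 - 1) = 1 + (-483427/429200)*d + ...; c2 = -483427/429200.

The regular C-fraction coefficients are [37/21, -232/925, -483427/429200].


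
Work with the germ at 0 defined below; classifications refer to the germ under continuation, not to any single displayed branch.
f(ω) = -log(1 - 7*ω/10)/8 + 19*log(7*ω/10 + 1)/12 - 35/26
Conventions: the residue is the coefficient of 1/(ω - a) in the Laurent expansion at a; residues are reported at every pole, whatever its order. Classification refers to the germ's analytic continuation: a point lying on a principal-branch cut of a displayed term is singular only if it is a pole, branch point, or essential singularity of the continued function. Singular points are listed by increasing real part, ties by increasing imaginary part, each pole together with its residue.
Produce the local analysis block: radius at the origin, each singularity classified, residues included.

Radius of convergence at 0: 10/7.
At -10/7: a logarithmic branch point.
At 10/7: a logarithmic branch point.

Branch term (-1/8)*log(1 - ω/(10/7)): its argument vanishes at ω = 10/7, a logarithmic branch point, modulus 10/7.
Branch term (19/12)*log(1 - ω/(-10/7)): its argument vanishes at ω = -10/7, a logarithmic branch point, modulus 10/7.
The radius of convergence is the smallest modulus among the singular points: 10/7.
List the singular points by increasing real part (a conjugate pair: the negative imaginary part first).


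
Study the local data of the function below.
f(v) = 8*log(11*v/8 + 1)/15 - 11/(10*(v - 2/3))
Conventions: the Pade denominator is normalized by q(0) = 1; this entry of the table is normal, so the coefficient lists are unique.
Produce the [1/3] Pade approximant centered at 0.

Taylor coefficients needed (expand at 0): a_0 = 33/20, a_1 = 77/24, a_2 = 77/24, a_3 = 17369/2880, a_4 = 241967/30720.
Write the denominator as Q(v) = 1 + q1*v + q2*v^2 + q3*v^3. Requiring Q*f - P = O(v^5) with deg P <= 1 kills the coefficients of v^2..v^4 in Q*f:
  v^2: a_2 + q1*a_1 + q2*a_0 = 0, i.e. 77/24 + (77/24)*q1 + (33/20)*q2 = 0.
  v^3: a_3 + q1*a_2 + q2*a_1 + q3*a_0 = 0, i.e. 17369/2880 + (77/24)*q1 + (77/24)*q2 + (33/20)*q3 = 0.
  v^4: a_4 + q1*a_3 + q2*a_2 + q3*a_1 = 0, i.e. 241967/30720 + (17369/2880)*q1 + (77/24)*q2 + (77/24)*q3 = 0.
Solving this linear system: q1 = -461837/1285856, q2 = -9613555/7715136, q3 = -8236829/15430272.
The numerator is Q*f truncated at degree 1: P0 = a_0 = 33/20; P1 = a_1 + q1*a_0 = 18345947/7013760.

The Pade approximant has numerator coefficients [33/20, 18345947/7013760]; denominator coefficients [1, -461837/1285856, -9613555/7715136, -8236829/15430272].


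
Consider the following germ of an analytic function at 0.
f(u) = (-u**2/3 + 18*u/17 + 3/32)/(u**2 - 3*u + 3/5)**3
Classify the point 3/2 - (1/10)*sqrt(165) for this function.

The denominator factor u**2 - 3*u + 3/5 vanishes at 3/2 - (1/10)*sqrt(165) and appears to the power 3; the numerator there equals 1039/2720 - (1/170)*sqrt(165), nonzero, and no other factor vanishes.
Hence a pole whose order is the multiplicity, 3.

The point is a pole of order 3.


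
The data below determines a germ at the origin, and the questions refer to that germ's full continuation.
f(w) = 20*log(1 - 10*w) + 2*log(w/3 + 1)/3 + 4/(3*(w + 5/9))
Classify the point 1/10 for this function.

The term (20)*log(1 - w/(1/10)) has argument 1 - 1/10/(1/10) = 0 at 1/10: a logarithmic (infinitely-sheeted) branch point; the remaining terms are analytic or single-valued there.

The point is a logarithmic branch point.


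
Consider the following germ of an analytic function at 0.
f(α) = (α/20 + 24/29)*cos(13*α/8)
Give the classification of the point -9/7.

There is no denominator, hence no pole anywhere.
The factor cos(13*α/8) is entire.
So the germ continues analytically to -9/7.

The point is a regular point.


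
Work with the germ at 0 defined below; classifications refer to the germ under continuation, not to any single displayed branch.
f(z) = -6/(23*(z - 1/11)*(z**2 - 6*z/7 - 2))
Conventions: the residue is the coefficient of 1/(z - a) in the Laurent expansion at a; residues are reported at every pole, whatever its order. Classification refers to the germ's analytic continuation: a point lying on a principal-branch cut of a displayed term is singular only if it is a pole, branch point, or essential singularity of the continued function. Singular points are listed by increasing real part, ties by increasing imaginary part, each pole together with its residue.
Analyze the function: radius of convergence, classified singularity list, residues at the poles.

Radius of convergence at 0: 1/11.
At 3/7 - (1/7)*sqrt(107): a pole of order 1; residue -2541/40319 - (6006/4314133)*sqrt(107).
At 1/11: a pole of order 1; residue 5082/40319.
At 3/7 + (1/7)*sqrt(107): a pole of order 1; residue -2541/40319 + (6006/4314133)*sqrt(107).

Denominator factor (z**2 - 6*z/7 - 2): discriminant 428/49, real irrational roots 3/7 + (1/7)*sqrt(107) and 3/7 - (1/7)*sqrt(107); poles of order 1, moduli 3/7 + (1/7)*sqrt(107) and -3/7 + (1/7)*sqrt(107).
Denominator factor (z - 1/11): pole of order 1 at 1/11, modulus 1/11.
The radius of convergence is the smallest modulus among the singular points: 1/11.
The factor z**2 - 6*z/7 - 2 splits as (z - a)(z - a') with a = 3/7 - (1/7)*sqrt(107), a' = 3/7 + (1/7)*sqrt(107). At the order-1 pole a set g(z) = (z - a)*f(z) = [-6/(23*(z - 1/11))] / (z - a').
Simple pole: residue = g(a) at a = 3/7 - (1/7)*sqrt(107), which is -2541/40319 - (6006/4314133)*sqrt(107).
At the order-1 pole 1/11 set g(z) = (z - (1/11))*f(z) = -6/(23*(z**2 - 6*z/7 - 2)).
Simple pole: residue = g(a) at a = 1/11, which is 5082/40319.
The factor z**2 - 6*z/7 - 2 splits as (z - a)(z - a') with a = 3/7 + (1/7)*sqrt(107), a' = 3/7 - (1/7)*sqrt(107). At the order-1 pole a set g(z) = (z - a)*f(z) = [-6/(23*(z - 1/11))] / (z - a').
Simple pole: residue = g(a) at a = 3/7 + (1/7)*sqrt(107), which is -2541/40319 + (6006/4314133)*sqrt(107).
List the singular points by increasing real part (a conjugate pair: the negative imaginary part first).


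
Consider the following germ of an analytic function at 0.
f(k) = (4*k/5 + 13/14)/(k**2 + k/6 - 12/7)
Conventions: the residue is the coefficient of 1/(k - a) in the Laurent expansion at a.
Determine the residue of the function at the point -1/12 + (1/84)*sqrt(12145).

The residue is 2/5 + (181/60725)*sqrt(12145).

The factor k**2 + k/6 - 12/7 splits as (k - a)(k - a') with a = -1/12 + (1/84)*sqrt(12145), a' = -1/12 - (1/84)*sqrt(12145). At the order-1 pole a set g(k) = (k - a)*f(k) = [4*k/5 + 13/14] / (k - a').
Simple pole: residue = g(a) at a = -1/12 + (1/84)*sqrt(12145), which is 2/5 + (181/60725)*sqrt(12145).


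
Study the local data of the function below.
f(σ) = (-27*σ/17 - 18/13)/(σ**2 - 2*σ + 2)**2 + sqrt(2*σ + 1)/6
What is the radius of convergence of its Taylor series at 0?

The radius of convergence is 1/2.

Denominator factor (σ**2 - 2*σ + 2)^2: discriminant -4, complex-conjugate roots (1) + (1)*i and (1) - (1)*i; poles of order 2, moduli sqrt(2) and sqrt(2).
Branch term (1/6)*sqrt(1 - σ/(-1/2)): its argument vanishes at σ = -1/2, a square-root branch point, modulus 1/2.
The radius of convergence is the smallest modulus among the singular points: 1/2.


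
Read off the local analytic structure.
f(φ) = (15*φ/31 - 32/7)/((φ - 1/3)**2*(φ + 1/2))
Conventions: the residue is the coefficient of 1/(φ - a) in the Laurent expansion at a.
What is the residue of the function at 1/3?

At the order-2 pole 1/3 set g(φ) = (φ - (1/3))^2*f(φ) = (15*φ/31 - 32/7)/(φ + 1/2).
Order-2 pole: residue = g'(a); g'(1/3) = 37602/5425, so the residue is 37602/5425.

The residue is 37602/5425.


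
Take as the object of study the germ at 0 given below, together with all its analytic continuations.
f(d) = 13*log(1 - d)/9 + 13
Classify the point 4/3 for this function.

There is no denominator, hence no pole anywhere.
Branch term log(1 - d/(1)): argument at 4/3 is -1/3, nonzero, so 4/3 is not its branch point (a point on a principal cut is still regular for the continued germ).
So the germ continues analytically to 4/3.

The point is a regular point.


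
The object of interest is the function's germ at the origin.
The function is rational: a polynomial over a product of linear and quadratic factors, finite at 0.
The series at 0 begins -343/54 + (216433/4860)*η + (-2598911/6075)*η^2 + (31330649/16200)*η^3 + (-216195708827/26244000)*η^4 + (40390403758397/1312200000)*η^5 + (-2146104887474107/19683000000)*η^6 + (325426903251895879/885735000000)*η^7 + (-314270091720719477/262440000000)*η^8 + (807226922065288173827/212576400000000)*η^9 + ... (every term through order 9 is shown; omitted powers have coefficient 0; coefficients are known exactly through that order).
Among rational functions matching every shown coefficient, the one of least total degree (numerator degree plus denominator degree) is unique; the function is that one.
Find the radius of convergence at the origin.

No rational of total degree below 8 reproduces all 10 coefficients; solving the [2/6] Pade equations on them gives f(η) = (17*η**2 - 19*η/18 + 1/2)/(η**2 - 7*η/10 - 3/7)**3, whose expansion matches every shown term.
Denominator factor (η**2 - 7*η/10 - 3/7)^3: discriminant 1543/700, real irrational roots 7/20 + (1/140)*sqrt(10801) and 7/20 - (1/140)*sqrt(10801); poles of order 3, moduli 7/20 + (1/140)*sqrt(10801) and -7/20 + (1/140)*sqrt(10801).
The radius of convergence is the smallest modulus among the singular points: -7/20 + (1/140)*sqrt(10801).

The radius of convergence is -7/20 + (1/140)*sqrt(10801).


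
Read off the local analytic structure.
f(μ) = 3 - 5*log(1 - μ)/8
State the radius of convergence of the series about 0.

Branch term (-5/8)*log(1 - μ/(1)): its argument vanishes at μ = 1, a logarithmic branch point, modulus 1.
The radius of convergence is the smallest modulus among the singular points: 1.

The radius of convergence is 1.


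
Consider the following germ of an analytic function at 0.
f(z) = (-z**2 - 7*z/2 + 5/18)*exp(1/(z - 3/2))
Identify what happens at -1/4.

The point is a regular point.

There is no denominator, hence no pole anywhere.
The essential point of exp(1/(z - (3/2))) is 3/2, not -1/4.
So the germ continues analytically to -1/4.


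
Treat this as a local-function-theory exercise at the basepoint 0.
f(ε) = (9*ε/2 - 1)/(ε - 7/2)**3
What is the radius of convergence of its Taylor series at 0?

Denominator factor (ε - 7/2)^3: pole of order 3 at 7/2, modulus 7/2.
The radius of convergence is the smallest modulus among the singular points: 7/2.

The radius of convergence is 7/2.


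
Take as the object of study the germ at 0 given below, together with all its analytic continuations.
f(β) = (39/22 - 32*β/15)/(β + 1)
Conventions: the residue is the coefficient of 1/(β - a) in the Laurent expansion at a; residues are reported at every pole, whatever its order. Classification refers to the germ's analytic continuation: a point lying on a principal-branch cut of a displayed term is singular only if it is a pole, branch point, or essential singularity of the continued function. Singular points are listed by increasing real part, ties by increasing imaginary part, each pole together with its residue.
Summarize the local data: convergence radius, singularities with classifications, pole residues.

Denominator factor (β + 1): pole of order 1 at -1, modulus 1.
The radius of convergence is the smallest modulus among the singular points: 1.
At the order-1 pole -1 set g(β) = (β - (-1))*f(β) = 39/22 - 32*β/15.
Simple pole: residue = g(a) at a = -1, which is 1289/330.

Radius of convergence at 0: 1.
At -1: a pole of order 1; residue 1289/330.


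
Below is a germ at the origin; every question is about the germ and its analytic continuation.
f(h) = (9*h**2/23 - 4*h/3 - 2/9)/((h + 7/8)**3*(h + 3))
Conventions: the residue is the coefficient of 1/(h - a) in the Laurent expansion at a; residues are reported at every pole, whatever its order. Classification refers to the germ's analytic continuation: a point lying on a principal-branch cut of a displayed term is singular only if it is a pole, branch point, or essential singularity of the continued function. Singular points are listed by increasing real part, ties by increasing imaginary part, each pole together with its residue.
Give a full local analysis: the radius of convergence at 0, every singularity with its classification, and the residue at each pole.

Radius of convergence at 0: 7/8.
At -3: a pole of order 1; residue -773632/1016991.
At -7/8: a pole of order 3; residue 773632/1016991.

Denominator factor (h + 7/8)^3: pole of order 3 at -7/8, modulus 7/8.
Denominator factor (h + 3): pole of order 1 at -3, modulus 3.
The radius of convergence is the smallest modulus among the singular points: 7/8.
At the order-1 pole -3 set g(h) = (h - (-3))*f(h) = (9*h**2/23 - 4*h/3 - 2/9)/(h + 7/8)**3.
Simple pole: residue = g(a) at a = -3, which is -773632/1016991.
At the order-3 pole -7/8 set g(h) = (h - (-7/8))^3*f(h) = (9*h**2/23 - 4*h/3 - 2/9)/(h + 3).
Order-3 pole: residue = g''(a)/2; g''(-7/8) = 1547264/1016991, so the residue is 773632/1016991.
List the singular points by increasing real part (a conjugate pair: the negative imaginary part first).


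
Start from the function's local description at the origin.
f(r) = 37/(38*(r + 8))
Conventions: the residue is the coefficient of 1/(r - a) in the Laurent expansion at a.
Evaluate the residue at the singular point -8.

At the order-1 pole -8 set g(r) = (r - (-8))*f(r) = 37/38.
Simple pole: residue = g(a) at a = -8, which is 37/38.

The residue is 37/38.


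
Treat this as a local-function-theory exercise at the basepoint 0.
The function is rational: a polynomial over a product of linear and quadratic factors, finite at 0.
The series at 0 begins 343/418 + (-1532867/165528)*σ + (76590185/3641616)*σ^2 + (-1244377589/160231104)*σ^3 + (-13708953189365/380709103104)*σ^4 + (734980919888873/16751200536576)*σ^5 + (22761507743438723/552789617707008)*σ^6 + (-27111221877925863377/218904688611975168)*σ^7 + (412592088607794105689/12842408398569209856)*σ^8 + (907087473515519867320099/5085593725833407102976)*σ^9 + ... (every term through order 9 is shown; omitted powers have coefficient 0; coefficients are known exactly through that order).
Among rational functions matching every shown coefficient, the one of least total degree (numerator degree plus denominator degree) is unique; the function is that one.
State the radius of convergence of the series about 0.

The radius of convergence is 11/12.

No rational of total degree below 8 reproduces all 10 coefficients; solving the [1/7] Pade equations on them gives f(σ) = (9/19 - 4*σ)/((σ + 11/12)*(σ**2 + σ/2 + 6/7)**3), whose expansion matches every shown term.
Denominator factor (σ**2 + σ/2 + 6/7)^3: discriminant -89/28, complex-conjugate roots (-1/4) + ((1/28)*sqrt(623))*i and (-1/4) - ((1/28)*sqrt(623))*i; poles of order 3, moduli (1/7)*sqrt(42) and (1/7)*sqrt(42).
Denominator factor (σ + 11/12): pole of order 1 at -11/12, modulus 11/12.
The radius of convergence is the smallest modulus among the singular points: 11/12.


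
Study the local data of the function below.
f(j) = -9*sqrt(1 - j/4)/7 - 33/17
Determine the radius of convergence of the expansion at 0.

The radius of convergence is 4.

Branch term (-9/7)*sqrt(1 - j/(4)): its argument vanishes at j = 4, a square-root branch point, modulus 4.
The radius of convergence is the smallest modulus among the singular points: 4.


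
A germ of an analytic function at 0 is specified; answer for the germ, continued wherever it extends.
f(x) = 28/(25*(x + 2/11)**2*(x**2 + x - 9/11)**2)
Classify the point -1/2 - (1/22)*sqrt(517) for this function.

The denominator factor x**2 + x - 9/11 vanishes at -1/2 - (1/22)*sqrt(517) and appears to the power 2; the numerator there equals 28/25, nonzero, and no other factor vanishes.
Hence a pole whose order is the multiplicity, 2.

The point is a pole of order 2.


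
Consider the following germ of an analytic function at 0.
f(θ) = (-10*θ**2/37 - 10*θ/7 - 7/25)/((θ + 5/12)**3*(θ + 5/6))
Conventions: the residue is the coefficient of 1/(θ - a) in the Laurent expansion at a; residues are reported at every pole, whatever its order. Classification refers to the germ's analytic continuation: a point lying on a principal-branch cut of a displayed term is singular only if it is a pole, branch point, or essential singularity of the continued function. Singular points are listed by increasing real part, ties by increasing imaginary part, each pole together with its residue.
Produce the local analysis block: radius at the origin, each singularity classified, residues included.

Radius of convergence at 0: 5/12.
At -5/6: a pole of order 1; residue -8087136/809375.
At -5/12: a pole of order 3; residue 8087136/809375.

Denominator factor (θ + 5/12)^3: pole of order 3 at -5/12, modulus 5/12.
Denominator factor (θ + 5/6): pole of order 1 at -5/6, modulus 5/6.
The radius of convergence is the smallest modulus among the singular points: 5/12.
At the order-1 pole -5/6 set g(θ) = (θ - (-5/6))*f(θ) = (-10*θ**2/37 - 10*θ/7 - 7/25)/(θ + 5/12)**3.
Simple pole: residue = g(a) at a = -5/6, which is -8087136/809375.
At the order-3 pole -5/12 set g(θ) = (θ - (-5/12))^3*f(θ) = (-10*θ**2/37 - 10*θ/7 - 7/25)/(θ + 5/6).
Order-3 pole: residue = g''(a)/2; g''(-5/12) = 16174272/809375, so the residue is 8087136/809375.
List the singular points by increasing real part (a conjugate pair: the negative imaginary part first).


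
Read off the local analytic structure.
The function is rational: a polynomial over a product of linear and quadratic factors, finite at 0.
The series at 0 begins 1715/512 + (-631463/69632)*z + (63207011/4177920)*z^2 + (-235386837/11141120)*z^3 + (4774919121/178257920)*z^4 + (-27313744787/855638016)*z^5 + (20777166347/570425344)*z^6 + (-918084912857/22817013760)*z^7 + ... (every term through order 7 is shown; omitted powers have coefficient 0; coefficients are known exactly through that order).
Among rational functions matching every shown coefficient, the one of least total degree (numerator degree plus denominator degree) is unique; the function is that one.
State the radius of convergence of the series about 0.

The radius of convergence is 8/7.

No rational of total degree below 5 reproduces all 8 coefficients; solving the [2/3] Pade equations on them gives f(z) = (-22*z**2/15 - 7*z/17 + 5)/(z + 8/7)**3, whose expansion matches every shown term.
Denominator factor (z + 8/7)^3: pole of order 3 at -8/7, modulus 8/7.
The radius of convergence is the smallest modulus among the singular points: 8/7.


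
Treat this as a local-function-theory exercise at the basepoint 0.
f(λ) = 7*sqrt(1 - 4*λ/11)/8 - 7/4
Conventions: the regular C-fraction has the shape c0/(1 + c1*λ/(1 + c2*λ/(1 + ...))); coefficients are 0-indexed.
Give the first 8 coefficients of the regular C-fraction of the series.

Taylor coefficients (expand at 0): a_0 = -7/8, a_1 = -7/44, a_2 = -7/484, a_3 = -7/2662, a_4 = -35/58564, a_5 = -49/322102, a_6 = -147/3543122, a_7 = -21/1771561.
c0 = a_0 = -7/8. Peel one level at a time: if S = 1 + c*λ/S' with S'(0) = 1, then c is the λ-coefficient of S and S' = c*λ/(S - 1).
S_1 = c0/f = 1 + (-2/11)*λ + (2/121)*λ^2 + ...; c1 = -2/11.
S_2 = c1*λ/(S_1 - 1) = 1 + (1/11)*λ + (-1/121)*λ^2 + ...; c2 = 1/11.
S_3 = c2*λ/(S_2 - 1) = 1 + (1/11)*λ + (3/121)*λ^2 + ...; c3 = 1/11.
S_4 = c3*λ/(S_3 - 1) = 1 + (-3/11)*λ + (-1/121)*λ^2 + ...; c4 = -3/11.
S_5 = c4*λ/(S_4 - 1) = 1 + (-1/33)*λ + (-5/1089)*λ^2 + ...; c5 = -1/33.
S_6 = c5*λ/(S_5 - 1) = 1 + (-5/33)*λ + (-1/121)*λ^2 + ...; c6 = -5/33.
S_7 = c6*λ/(S_6 - 1) = 1 + (-3/55)*λ + ...; c7 = -3/55.

The regular C-fraction coefficients are [-7/8, -2/11, 1/11, 1/11, -3/11, -1/33, -5/33, -3/55].


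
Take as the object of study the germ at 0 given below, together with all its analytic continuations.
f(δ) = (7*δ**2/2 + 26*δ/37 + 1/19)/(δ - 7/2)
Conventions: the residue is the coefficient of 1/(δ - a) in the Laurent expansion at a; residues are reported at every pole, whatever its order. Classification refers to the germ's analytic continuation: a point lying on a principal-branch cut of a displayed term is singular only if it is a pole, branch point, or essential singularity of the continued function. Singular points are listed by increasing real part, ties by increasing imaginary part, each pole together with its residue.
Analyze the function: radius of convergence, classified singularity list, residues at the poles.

Denominator factor (δ - 7/2): pole of order 1 at 7/2, modulus 7/2.
The radius of convergence is the smallest modulus among the singular points: 7/2.
At the order-1 pole 7/2 set g(δ) = (δ - (7/2))*f(δ) = 7*δ**2/2 + 26*δ/37 + 1/19.
Simple pole: residue = g(a) at a = 7/2, which is 255257/5624.

Radius of convergence at 0: 7/2.
At 7/2: a pole of order 1; residue 255257/5624.


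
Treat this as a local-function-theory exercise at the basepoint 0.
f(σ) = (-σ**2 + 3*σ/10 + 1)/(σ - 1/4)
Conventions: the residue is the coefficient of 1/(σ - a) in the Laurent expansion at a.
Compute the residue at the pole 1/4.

The residue is 81/80.

At the order-1 pole 1/4 set g(σ) = (σ - (1/4))*f(σ) = -σ**2 + 3*σ/10 + 1.
Simple pole: residue = g(a) at a = 1/4, which is 81/80.


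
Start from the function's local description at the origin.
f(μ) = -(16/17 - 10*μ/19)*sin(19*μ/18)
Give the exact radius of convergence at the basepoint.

The factor -sin(19*μ/18) is entire and contributes no finite singular point.
The polynomial part has no poles.
No finite singular points: the Taylor series at 0 converges everywhere.

The radius of convergence is infinite.


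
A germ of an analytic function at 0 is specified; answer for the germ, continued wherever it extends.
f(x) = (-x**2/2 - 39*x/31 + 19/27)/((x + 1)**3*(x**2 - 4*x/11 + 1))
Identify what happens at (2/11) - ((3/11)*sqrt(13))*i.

The denominator factor x**2 - 4*x/11 + 1 vanishes at (2/11) - ((3/11)*sqrt(13))*i and appears to the power 1; the numerator there equals (190787/202554) + ((1473/3751)*sqrt(13))*i, nonzero, and no other factor vanishes.
Hence a pole whose order is the multiplicity, 1.

The point is a pole of order 1.


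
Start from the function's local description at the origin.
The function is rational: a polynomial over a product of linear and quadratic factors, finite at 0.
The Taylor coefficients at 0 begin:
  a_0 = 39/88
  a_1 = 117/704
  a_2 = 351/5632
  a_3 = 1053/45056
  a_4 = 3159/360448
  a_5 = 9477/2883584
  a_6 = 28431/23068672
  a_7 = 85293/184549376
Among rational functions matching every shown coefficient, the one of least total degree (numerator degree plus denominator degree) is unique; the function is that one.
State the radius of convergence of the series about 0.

The radius of convergence is 8/3.

No rational of total degree below 1 reproduces all 8 coefficients; solving the [0/1] Pade equations on them gives f(h) = -13/(11*(h - 8/3)), whose expansion matches every shown term.
Denominator factor (h - 8/3): pole of order 1 at 8/3, modulus 8/3.
The radius of convergence is the smallest modulus among the singular points: 8/3.


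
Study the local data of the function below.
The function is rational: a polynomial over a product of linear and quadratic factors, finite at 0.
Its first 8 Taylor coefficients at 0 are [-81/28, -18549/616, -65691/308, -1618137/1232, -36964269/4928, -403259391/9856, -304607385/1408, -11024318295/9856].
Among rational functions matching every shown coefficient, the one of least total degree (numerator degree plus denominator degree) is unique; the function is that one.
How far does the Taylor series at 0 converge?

The radius of convergence is 2/9.

No rational of total degree below 5 reproduces all 8 coefficients; solving the [1/4] Pade equations on them gives f(δ) = (3*δ/11 + 1/7)/((δ - 2/9)**2*(δ**2 - δ/2 - 1)), whose expansion matches every shown term.
Denominator factor (δ - 2/9)^2: pole of order 2 at 2/9, modulus 2/9.
Denominator factor (δ**2 - δ/2 - 1): discriminant 17/4, real irrational roots 1/4 + (1/4)*sqrt(17) and 1/4 - (1/4)*sqrt(17); poles of order 1, moduli 1/4 + (1/4)*sqrt(17) and -1/4 + (1/4)*sqrt(17).
The radius of convergence is the smallest modulus among the singular points: 2/9.


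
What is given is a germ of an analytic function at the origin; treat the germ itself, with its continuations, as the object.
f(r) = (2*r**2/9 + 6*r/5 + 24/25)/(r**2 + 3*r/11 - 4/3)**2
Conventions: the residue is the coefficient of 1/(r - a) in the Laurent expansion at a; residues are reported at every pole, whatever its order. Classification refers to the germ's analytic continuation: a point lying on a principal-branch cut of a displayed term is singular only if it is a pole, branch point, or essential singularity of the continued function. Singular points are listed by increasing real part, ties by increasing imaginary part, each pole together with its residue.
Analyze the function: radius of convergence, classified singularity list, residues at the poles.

Radius of convergence at 0: -3/22 + (1/66)*sqrt(5889).
At -3/22 - (1/66)*sqrt(5889): a pole of order 2; residue (898546/867008025)*sqrt(5889).
At -3/22 + (1/66)*sqrt(5889): a pole of order 2; residue -(898546/867008025)*sqrt(5889).

Denominator factor (r**2 + 3*r/11 - 4/3)^2: discriminant 1963/363, real irrational roots -3/22 + (1/66)*sqrt(5889) and -3/22 - (1/66)*sqrt(5889); poles of order 2, moduli -3/22 + (1/66)*sqrt(5889) and 3/22 + (1/66)*sqrt(5889).
The radius of convergence is the smallest modulus among the singular points: -3/22 + (1/66)*sqrt(5889).
The factor r**2 + 3*r/11 - 4/3 splits as (r - a)(r - a') with a = -3/22 - (1/66)*sqrt(5889), a' = -3/22 + (1/66)*sqrt(5889). At the order-2 pole a set g(r) = (r - a)^2*f(r) = [2*r**2/9 + 6*r/5 + 24/25] / (r - a')^2.
Order-2 pole: residue = g'(a); g'(-3/22 - (1/66)*sqrt(5889)) = (898546/867008025)*sqrt(5889), so the residue is (898546/867008025)*sqrt(5889).
The factor r**2 + 3*r/11 - 4/3 splits as (r - a)(r - a') with a = -3/22 + (1/66)*sqrt(5889), a' = -3/22 - (1/66)*sqrt(5889). At the order-2 pole a set g(r) = (r - a)^2*f(r) = [2*r**2/9 + 6*r/5 + 24/25] / (r - a')^2.
Order-2 pole: residue = g'(a); g'(-3/22 + (1/66)*sqrt(5889)) = -(898546/867008025)*sqrt(5889), so the residue is -(898546/867008025)*sqrt(5889).
List the singular points by increasing real part (a conjugate pair: the negative imaginary part first).


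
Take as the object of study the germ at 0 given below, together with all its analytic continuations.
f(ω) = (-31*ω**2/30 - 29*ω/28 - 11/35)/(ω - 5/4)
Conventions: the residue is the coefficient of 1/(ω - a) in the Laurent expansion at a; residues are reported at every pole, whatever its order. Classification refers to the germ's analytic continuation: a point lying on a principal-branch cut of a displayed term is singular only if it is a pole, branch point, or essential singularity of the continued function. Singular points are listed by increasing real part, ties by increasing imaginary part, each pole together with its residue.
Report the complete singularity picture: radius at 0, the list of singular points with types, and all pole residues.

Radius of convergence at 0: 5/4.
At 5/4: a pole of order 1; residue -10831/3360.

Denominator factor (ω - 5/4): pole of order 1 at 5/4, modulus 5/4.
The radius of convergence is the smallest modulus among the singular points: 5/4.
At the order-1 pole 5/4 set g(ω) = (ω - (5/4))*f(ω) = -31*ω**2/30 - 29*ω/28 - 11/35.
Simple pole: residue = g(a) at a = 5/4, which is -10831/3360.


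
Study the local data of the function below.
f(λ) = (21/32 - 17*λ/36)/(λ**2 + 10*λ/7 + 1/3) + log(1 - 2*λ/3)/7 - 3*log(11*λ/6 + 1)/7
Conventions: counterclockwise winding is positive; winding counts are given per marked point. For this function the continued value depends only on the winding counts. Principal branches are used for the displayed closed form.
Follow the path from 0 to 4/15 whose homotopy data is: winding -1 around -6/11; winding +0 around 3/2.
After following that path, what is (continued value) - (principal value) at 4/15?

Continued minus principal equals (6/7)*pi*i.

The rational part is single-valued and drops out of the difference; each branch term changes only by its own monodromy.
(-3/7)*log(1 - λ/(-6/11)): each positive loop around -6/11 adds 2*pi*i to the log, so winding -1 contributes (-3/7)*(-1)*2*pi*i = (6/7)*pi*i.
(1/7)*log(1 - λ/(3/2)): winding 0 around 3/2, so this term returns to its principal value, contribution 0.
Summing the contributions at λ = 4/15 gives (6/7)*pi*i.


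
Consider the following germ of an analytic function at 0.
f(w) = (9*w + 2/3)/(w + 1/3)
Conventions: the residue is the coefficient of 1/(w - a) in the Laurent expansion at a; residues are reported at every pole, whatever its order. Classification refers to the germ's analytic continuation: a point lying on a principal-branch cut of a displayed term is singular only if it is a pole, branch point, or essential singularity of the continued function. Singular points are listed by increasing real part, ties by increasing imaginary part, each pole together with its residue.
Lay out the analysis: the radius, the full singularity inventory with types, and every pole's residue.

Radius of convergence at 0: 1/3.
At -1/3: a pole of order 1; residue -7/3.

Denominator factor (w + 1/3): pole of order 1 at -1/3, modulus 1/3.
The radius of convergence is the smallest modulus among the singular points: 1/3.
At the order-1 pole -1/3 set g(w) = (w - (-1/3))*f(w) = 9*w + 2/3.
Simple pole: residue = g(a) at a = -1/3, which is -7/3.


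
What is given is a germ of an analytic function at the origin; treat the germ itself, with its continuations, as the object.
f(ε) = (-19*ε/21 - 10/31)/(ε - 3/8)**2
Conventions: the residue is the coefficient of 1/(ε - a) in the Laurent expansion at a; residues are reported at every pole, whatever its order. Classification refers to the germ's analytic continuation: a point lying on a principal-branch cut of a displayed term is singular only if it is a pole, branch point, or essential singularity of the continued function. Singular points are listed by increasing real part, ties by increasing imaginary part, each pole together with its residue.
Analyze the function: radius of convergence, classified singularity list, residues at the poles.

Denominator factor (ε - 3/8)^2: pole of order 2 at 3/8, modulus 3/8.
The radius of convergence is the smallest modulus among the singular points: 3/8.
At the order-2 pole 3/8 set g(ε) = (ε - (3/8))^2*f(ε) = -19*ε/21 - 10/31.
Order-2 pole: residue = g'(a); g'(3/8) = -19/21, so the residue is -19/21.

Radius of convergence at 0: 3/8.
At 3/8: a pole of order 2; residue -19/21.


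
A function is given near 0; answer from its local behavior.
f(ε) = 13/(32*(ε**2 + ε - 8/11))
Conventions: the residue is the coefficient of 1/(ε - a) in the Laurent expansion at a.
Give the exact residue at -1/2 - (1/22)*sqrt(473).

The residue is -(13/1376)*sqrt(473).

The factor ε**2 + ε - 8/11 splits as (ε - a)(ε - a') with a = -1/2 - (1/22)*sqrt(473), a' = -1/2 + (1/22)*sqrt(473). At the order-1 pole a set g(ε) = (ε - a)*f(ε) = [13/32] / (ε - a').
Simple pole: residue = g(a) at a = -1/2 - (1/22)*sqrt(473), which is -(13/1376)*sqrt(473).


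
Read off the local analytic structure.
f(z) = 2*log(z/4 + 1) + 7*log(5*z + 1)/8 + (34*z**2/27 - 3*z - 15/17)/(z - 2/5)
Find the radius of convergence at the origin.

Denominator factor (z - 2/5): pole of order 1 at 2/5, modulus 2/5.
Branch term (2)*log(1 - z/(-4)): its argument vanishes at z = -4, a logarithmic branch point, modulus 4.
Branch term (7/8)*log(1 - z/(-1/5)): its argument vanishes at z = -1/5, a logarithmic branch point, modulus 1/5.
The radius of convergence is the smallest modulus among the singular points: 1/5.

The radius of convergence is 1/5.


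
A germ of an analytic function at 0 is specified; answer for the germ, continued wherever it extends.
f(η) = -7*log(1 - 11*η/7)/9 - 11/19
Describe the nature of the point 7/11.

The term (-7/9)*log(1 - η/(7/11)) has argument 1 - 7/11/(7/11) = 0 at 7/11: a logarithmic (infinitely-sheeted) branch point; the remaining terms are analytic or single-valued there.

The point is a logarithmic branch point.
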